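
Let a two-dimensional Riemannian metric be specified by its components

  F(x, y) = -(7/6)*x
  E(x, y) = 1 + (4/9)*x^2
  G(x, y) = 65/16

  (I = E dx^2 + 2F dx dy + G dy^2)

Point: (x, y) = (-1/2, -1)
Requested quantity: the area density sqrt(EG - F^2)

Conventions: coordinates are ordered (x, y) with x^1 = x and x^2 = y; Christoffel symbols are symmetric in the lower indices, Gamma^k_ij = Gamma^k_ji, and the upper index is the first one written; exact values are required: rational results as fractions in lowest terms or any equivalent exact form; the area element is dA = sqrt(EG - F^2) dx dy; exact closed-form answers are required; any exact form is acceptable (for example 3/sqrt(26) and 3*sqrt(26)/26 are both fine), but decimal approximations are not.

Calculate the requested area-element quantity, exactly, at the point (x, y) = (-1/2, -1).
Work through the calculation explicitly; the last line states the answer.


E = 10/9, F = 7/12, G = 65/16; EG - F^2 = 601/144

Answer: sqrt(EG - F^2) = sqrt(601)/12


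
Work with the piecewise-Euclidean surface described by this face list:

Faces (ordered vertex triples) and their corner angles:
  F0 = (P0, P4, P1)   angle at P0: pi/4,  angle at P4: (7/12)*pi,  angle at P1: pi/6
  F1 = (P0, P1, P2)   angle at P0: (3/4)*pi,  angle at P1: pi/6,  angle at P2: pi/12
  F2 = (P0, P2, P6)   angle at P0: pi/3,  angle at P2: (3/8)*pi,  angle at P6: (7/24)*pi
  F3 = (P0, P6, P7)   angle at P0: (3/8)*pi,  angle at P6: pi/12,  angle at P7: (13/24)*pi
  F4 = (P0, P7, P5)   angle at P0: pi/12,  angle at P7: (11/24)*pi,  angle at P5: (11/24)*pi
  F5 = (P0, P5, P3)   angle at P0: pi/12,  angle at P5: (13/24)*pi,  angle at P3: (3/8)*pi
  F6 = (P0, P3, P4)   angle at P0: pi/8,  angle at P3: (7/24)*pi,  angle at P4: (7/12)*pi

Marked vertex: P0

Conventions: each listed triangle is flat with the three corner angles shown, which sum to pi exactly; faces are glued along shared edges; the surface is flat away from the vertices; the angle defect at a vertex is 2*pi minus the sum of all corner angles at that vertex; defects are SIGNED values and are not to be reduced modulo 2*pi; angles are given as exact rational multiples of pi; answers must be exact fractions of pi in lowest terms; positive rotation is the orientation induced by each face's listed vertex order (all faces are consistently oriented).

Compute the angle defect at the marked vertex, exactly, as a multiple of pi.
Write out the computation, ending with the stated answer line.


Sum of corner angles at P0: 2*pi
defect = 2*pi - 2*pi

Answer: defect(P0) = 0


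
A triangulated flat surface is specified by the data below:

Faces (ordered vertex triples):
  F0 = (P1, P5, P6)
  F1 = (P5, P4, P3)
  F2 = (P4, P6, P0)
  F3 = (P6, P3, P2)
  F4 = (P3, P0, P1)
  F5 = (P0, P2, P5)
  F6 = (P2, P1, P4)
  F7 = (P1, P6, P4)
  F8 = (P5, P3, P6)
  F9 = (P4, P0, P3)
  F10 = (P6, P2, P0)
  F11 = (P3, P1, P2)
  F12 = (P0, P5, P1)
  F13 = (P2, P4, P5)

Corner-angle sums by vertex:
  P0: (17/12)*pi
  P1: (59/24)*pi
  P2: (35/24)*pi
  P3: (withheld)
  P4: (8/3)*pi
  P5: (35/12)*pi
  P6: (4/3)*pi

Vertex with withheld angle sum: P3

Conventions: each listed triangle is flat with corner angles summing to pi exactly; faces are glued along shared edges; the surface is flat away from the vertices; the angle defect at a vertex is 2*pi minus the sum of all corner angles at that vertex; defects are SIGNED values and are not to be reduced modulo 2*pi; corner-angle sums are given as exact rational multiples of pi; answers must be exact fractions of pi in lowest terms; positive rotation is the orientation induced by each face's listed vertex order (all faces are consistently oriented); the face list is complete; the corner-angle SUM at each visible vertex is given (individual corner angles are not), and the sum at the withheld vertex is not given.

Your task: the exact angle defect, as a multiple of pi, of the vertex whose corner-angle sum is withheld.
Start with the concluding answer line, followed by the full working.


Answer: defect(P3) = pi/4

V = 7, E = 21, F = 14; chi = V - E + F = 0
Gauss-Bonnet: total defect = 2*pi*chi = 0; visible defects sum to -pi/4


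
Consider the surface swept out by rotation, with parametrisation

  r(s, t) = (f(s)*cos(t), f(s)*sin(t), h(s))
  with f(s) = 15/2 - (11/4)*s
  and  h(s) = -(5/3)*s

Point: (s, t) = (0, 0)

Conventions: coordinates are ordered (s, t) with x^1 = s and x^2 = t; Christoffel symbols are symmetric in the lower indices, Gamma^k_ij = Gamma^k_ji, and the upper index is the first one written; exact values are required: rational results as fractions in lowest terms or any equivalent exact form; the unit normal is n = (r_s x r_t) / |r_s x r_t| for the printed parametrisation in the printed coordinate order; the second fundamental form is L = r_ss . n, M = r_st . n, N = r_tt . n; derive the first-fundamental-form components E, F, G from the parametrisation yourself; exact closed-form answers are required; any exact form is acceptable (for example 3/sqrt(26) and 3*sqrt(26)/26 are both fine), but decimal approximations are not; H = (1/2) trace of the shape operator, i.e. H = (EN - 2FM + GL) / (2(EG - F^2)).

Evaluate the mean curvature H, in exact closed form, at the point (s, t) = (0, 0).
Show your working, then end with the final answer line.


f = 15/2, f' = -11/4, f'' = 0, h' = -5/3, h'' = 0
E = 1489/144, F = 0, G = 225/4; answer radicand W^2 = 1489/144
unnormalised second-form numerators: l = 0, m = 0, n = -25/2; L = l/sqrt(1489/144), and similarly M = m/sqrt(W^2), N = n/sqrt(W^2)
H = (E*n - 2*F*m + G*l) / (2*(EG - F^2)*sqrt(W^2)); E*n - 2*F*m + G*l = -37225/288, EG - F^2 = 37225/64, so H = (-1/9)/sqrt(1489/144)

Answer: H = -4*sqrt(1489)/4467


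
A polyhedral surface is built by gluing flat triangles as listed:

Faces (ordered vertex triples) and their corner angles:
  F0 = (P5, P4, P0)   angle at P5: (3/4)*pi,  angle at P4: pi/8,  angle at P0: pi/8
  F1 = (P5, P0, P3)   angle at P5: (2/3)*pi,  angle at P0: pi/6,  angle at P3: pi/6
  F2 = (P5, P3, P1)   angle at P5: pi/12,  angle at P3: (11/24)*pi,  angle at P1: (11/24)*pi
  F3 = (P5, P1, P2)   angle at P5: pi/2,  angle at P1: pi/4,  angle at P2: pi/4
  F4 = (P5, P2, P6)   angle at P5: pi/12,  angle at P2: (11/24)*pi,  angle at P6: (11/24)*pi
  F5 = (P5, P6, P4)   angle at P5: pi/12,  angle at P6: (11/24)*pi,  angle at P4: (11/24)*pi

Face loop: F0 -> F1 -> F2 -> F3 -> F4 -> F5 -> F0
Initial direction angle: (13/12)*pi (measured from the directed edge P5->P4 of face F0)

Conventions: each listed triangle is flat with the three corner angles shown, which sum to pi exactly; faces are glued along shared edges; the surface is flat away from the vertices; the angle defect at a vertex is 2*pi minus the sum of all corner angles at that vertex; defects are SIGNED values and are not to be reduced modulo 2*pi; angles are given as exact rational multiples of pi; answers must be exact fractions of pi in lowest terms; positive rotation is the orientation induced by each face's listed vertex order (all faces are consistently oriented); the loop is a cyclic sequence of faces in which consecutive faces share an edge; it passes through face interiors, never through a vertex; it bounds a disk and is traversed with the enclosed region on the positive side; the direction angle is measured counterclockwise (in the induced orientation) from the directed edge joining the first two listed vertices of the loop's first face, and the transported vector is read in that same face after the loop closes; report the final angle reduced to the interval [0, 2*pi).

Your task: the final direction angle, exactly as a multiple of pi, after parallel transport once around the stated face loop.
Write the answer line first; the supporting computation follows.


Answer: final direction angle = (11/12)*pi

enclosed vertex P5: corner angles sum to (13/6)*pi, defect = 2*pi - (13/6)*pi = -pi/6
the final direction is the initial angle plus the enclosed defects, taken mod 2*pi in the induced orientation
final angle = (13/12)*pi - pi/6 = (11/12)*pi (mod 2*pi)


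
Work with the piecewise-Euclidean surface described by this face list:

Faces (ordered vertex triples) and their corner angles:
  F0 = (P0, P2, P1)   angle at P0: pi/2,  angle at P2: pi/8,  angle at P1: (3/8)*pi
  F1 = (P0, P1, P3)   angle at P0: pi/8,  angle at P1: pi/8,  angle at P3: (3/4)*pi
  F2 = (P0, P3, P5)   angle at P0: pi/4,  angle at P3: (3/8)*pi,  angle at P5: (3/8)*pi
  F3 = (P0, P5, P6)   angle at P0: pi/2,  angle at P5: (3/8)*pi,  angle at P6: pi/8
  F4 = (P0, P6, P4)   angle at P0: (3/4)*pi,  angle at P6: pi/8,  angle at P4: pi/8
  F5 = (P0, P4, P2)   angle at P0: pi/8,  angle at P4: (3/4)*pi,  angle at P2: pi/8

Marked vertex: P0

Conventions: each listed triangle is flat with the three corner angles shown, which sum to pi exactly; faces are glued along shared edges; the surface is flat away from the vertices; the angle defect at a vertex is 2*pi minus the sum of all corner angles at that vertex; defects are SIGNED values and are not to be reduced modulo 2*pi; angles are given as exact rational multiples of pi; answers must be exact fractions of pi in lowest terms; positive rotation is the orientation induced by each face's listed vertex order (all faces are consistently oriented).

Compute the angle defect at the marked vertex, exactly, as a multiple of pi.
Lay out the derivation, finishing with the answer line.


Sum of corner angles at P0: (9/4)*pi
defect = 2*pi - (9/4)*pi

Answer: defect(P0) = -pi/4


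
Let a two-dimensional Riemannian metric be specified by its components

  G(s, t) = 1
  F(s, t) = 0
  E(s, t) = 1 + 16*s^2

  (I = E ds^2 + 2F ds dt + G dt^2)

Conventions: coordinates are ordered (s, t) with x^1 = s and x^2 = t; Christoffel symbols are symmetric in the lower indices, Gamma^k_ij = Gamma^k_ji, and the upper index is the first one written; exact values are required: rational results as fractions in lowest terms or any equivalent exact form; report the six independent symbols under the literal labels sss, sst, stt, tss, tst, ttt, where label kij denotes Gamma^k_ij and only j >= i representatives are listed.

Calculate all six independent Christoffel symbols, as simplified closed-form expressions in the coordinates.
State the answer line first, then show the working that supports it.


Answer: Gamma_sss = 16*s/(16*s^2 + 1), Gamma_sst = 0, Gamma_stt = 0, Gamma_tss = 0, Gamma_tst = 0, Gamma_ttt = 0

E = 1 + 16*s^2; F = 0; G = 1
Gamma^k_ij = (1/2) g^{kl} (d_i g_jl + d_j g_il - d_l g_ij), with g^inv = (1/(EG-F^2)) [[G, -F], [-F, E]]
first partials: E_s = 32*s, E_t = 0, F_s = 0, F_t = 0, G_s = 0, G_t = 0
D = EG - F^2 = 1 + 16*s^2
expanded: Gamma^s_ss = (G E_s - 2F F_s + F E_t)/(2D), Gamma^s_st = (G E_t - F G_s)/(2D), Gamma^s_tt = (2G F_t - G G_s - F G_t)/(2D), Gamma^t_ss = (2E F_s - E E_t - F E_s)/(2D), Gamma^t_st = (E G_s - F E_t)/(2D), Gamma^t_tt = (E G_t - 2F F_t + F G_s)/(2D); substitute and cancel common factors


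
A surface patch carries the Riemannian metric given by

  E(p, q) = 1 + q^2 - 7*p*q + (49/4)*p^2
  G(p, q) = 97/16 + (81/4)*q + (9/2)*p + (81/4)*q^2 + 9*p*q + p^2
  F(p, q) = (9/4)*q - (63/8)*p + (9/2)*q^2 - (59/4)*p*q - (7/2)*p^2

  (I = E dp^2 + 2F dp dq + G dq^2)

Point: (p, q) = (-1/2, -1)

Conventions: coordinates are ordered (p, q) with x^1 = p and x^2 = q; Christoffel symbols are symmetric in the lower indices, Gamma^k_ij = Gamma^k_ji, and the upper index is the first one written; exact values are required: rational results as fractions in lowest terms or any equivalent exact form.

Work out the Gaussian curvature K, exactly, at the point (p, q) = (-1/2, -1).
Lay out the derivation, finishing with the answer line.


E = 25/16, F = -33/16, G = 137/16, EG - F^2 = 73/8 at the point
E_p = -21/4, E_q = 3/2, F_p = 83/8, F_q = 5/8, G_p = -11/2, G_q = -99/4
E_qq = 2, F_pq = -59/4, G_pp = 2
By Brioschi, K is (det M1 - det M2) divided by (EG - F^2) squared.
M1 = [[-E_qq/2 + F_pq - G_pp/2, E_p/2, F_p - E_q/2], [F_q - G_p/2, E, F], [G_q/2, F, G]] = [[-67/4, -21/8, 77/8], [27/8, 25/16, -33/16], [-99/8, -33/16, 137/16]]; det M1 = -199/8
M2 = [[0, E_q/2, G_p/2], [E_q/2, E, F], [G_p/2, F, G]] = [[0, 3/4, -11/4], [3/4, 25/16, -33/16], [-11/4, -33/16, 137/16]]; det M2 = -65/8
det M1 - det M2 = -67/4; K = -67/4 / (73/8)^2 = -1072/5329

Answer: K = -1072/5329


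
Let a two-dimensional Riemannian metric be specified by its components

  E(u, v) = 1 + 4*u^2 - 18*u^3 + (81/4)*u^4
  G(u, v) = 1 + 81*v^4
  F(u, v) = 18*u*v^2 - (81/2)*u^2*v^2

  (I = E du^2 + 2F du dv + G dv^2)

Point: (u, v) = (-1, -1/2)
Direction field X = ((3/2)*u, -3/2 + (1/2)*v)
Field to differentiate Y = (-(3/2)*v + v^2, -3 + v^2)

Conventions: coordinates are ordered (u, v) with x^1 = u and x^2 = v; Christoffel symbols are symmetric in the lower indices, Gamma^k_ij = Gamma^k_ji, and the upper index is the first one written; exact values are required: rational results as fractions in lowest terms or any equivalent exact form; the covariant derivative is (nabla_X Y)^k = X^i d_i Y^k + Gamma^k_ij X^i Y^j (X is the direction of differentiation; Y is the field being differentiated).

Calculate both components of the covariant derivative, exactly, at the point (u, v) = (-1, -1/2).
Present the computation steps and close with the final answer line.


E = 173/4, F = -117/8, G = 97/16 at the point
E_u = -143, E_v = 0, F_u = 99/4, F_v = 117/2, G_u = 0, G_v = -81/2
EG - F^2 = 773/16;  g^inv = (16/773) * [[97/16, 117/8], [117/8, 173/4]]
first-kind symbols [ij,l] = (1/2)(d_i g_jl + d_j g_il - d_l g_ij): [uu,u] = E_u/2 = -143/2, [uu,v] = F_u - E_v/2 = 99/4, [uv,u] = E_v/2 = 0, [uv,v] = G_u/2 = 0, [vv,u] = F_v - G_u/2 = 117/2, [vv,v] = G_v/2 = -81/4
Gamma^u_ij = (G*[ij,u] - F*[ij,v])/(EG - F^2), Gamma^v_ij = (E*[ij,v] - F*[ij,u])/(EG - F^2)
Gamma_uuu = -1144/773, Gamma_uuv = 0, Gamma_uvv = 936/773, Gamma_vuu = 396/773, Gamma_vuv = 0, Gamma_vvv = -324/773
X = (-3/2, -7/4), Y = (1, -11/4) at the point

Answer: (nabla_X Y)^u = 76819/6184, (nabla_X Y)^v = -1601/1546


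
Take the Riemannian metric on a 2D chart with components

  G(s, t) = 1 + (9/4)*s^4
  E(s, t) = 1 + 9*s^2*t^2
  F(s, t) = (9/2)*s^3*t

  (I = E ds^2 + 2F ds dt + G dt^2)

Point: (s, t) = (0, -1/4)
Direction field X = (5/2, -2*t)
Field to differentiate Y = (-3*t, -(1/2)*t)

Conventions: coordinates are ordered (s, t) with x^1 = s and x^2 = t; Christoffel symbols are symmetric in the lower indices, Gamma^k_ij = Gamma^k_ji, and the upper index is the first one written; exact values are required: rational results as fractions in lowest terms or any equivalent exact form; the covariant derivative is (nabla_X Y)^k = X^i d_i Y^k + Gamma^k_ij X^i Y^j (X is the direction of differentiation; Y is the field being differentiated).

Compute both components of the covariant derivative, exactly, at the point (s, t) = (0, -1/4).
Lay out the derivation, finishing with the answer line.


E = 1, F = 0, G = 1 at the point
E_s = 0, E_t = 0, F_s = 0, F_t = 0, G_s = 0, G_t = 0
EG - F^2 = 1;  g^inv = (1) * [[1, 0], [0, 1]]
first-kind symbols [ij,l] = (1/2)(d_i g_jl + d_j g_il - d_l g_ij): [ss,s] = E_s/2 = 0, [ss,t] = F_s - E_t/2 = 0, [st,s] = E_t/2 = 0, [st,t] = G_s/2 = 0, [tt,s] = F_t - G_s/2 = 0, [tt,t] = G_t/2 = 0
Gamma^s_ij = (G*[ij,s] - F*[ij,t])/(EG - F^2), Gamma^t_ij = (E*[ij,t] - F*[ij,s])/(EG - F^2)
Gamma_sss = 0, Gamma_sst = 0, Gamma_stt = 0, Gamma_tss = 0, Gamma_tst = 0, Gamma_ttt = 0
X = (5/2, 1/2), Y = (3/4, 1/8) at the point

Answer: (nabla_X Y)^s = -3/2, (nabla_X Y)^t = -1/4


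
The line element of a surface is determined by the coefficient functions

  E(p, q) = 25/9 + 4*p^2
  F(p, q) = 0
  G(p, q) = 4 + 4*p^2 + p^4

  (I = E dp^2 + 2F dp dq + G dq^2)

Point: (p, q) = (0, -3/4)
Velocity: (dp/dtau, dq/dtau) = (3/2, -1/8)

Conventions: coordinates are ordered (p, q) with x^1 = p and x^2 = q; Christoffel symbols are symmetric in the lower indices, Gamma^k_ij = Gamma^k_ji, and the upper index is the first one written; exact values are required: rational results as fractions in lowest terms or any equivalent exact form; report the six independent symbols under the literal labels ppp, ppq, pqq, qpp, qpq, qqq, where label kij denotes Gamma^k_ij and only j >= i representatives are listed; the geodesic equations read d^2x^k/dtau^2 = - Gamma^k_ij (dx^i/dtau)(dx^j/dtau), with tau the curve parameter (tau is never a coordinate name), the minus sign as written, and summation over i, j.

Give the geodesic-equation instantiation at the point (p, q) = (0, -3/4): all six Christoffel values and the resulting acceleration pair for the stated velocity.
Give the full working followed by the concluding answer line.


E = 25/9, F = 0, G = 4 at the point
E_p = 0, E_q = 0, F_p = 0, F_q = 0, G_p = 0, G_q = 0
EG - F^2 = 100/9;  g^inv = (9/100) * [[4, 0], [0, 25/9]]
first-kind symbols [ij,l] = (1/2)(d_i g_jl + d_j g_il - d_l g_ij): [pp,p] = E_p/2 = 0, [pp,q] = F_p - E_q/2 = 0, [pq,p] = E_q/2 = 0, [pq,q] = G_p/2 = 0, [qq,p] = F_q - G_p/2 = 0, [qq,q] = G_q/2 = 0
Gamma^p_ij = (G*[ij,p] - F*[ij,q])/(EG - F^2), Gamma^q_ij = (E*[ij,q] - F*[ij,p])/(EG - F^2)
Gamma_ppp = 0, Gamma_ppq = 0, Gamma_pqq = 0, Gamma_qpp = 0, Gamma_qpq = 0, Gamma_qqq = 0
d^2p/dtau^2 = -(Gamma_ppp*(3/2)^2 + 2*Gamma_ppq*(3/2)*(-1/8) + Gamma_pqq*(-1/8)^2) = 0
d^2q/dtau^2 = -(Gamma_qpp*(3/2)^2 + 2*Gamma_qpq*(3/2)*(-1/8) + Gamma_qqq*(-1/8)^2) = 0

Answer: Gamma_ppp = 0, Gamma_ppq = 0, Gamma_pqq = 0, Gamma_qpp = 0, Gamma_qpq = 0, Gamma_qqq = 0; accelerations (d^2p/dtau^2, d^2q/dtau^2) = (0, 0)


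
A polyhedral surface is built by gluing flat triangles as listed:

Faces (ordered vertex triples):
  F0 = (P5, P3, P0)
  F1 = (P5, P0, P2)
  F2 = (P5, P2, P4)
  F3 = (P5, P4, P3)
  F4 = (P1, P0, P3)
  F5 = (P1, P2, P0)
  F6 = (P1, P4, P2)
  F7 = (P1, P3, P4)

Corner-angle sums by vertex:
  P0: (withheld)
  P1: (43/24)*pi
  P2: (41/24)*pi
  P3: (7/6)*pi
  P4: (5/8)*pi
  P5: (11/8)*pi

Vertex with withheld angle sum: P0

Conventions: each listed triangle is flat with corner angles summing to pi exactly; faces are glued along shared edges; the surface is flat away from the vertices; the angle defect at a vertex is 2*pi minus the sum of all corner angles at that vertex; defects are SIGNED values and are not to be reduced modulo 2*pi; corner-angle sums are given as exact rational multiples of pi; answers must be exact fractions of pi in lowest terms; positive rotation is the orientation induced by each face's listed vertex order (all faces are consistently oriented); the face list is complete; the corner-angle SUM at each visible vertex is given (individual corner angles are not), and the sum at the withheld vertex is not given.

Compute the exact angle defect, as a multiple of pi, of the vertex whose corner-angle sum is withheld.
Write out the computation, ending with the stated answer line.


V = 6, E = 12, F = 8; chi = V - E + F = 2
Gauss-Bonnet: total defect = 2*pi*chi = 4*pi; visible defects sum to (10/3)*pi

Answer: defect(P0) = (2/3)*pi


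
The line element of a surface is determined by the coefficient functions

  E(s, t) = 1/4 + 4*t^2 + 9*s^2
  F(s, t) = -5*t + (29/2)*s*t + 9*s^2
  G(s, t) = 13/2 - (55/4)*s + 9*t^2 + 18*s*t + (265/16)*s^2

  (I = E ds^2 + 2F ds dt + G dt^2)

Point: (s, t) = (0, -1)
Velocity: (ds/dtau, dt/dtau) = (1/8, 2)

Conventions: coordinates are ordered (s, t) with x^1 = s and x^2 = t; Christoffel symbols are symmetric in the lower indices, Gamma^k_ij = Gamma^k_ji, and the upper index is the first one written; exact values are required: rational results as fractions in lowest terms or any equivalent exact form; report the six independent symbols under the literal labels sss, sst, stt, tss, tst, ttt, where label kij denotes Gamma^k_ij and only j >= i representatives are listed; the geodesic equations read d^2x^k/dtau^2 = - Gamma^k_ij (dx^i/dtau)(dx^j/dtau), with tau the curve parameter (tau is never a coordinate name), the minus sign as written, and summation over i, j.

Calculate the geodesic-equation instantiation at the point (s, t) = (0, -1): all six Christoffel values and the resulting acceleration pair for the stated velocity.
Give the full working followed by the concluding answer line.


E = 17/4, F = 5, G = 31/2 at the point
E_s = 0, E_t = -8, F_s = -29/2, F_t = -5, G_s = -127/4, G_t = -18
EG - F^2 = 327/8;  g^inv = (8/327) * [[31/2, -5], [-5, 17/4]]
first-kind symbols [ij,l] = (1/2)(d_i g_jl + d_j g_il - d_l g_ij): [ss,s] = E_s/2 = 0, [ss,t] = F_s - E_t/2 = -21/2, [st,s] = E_t/2 = -4, [st,t] = G_s/2 = -127/8, [tt,s] = F_t - G_s/2 = 87/8, [tt,t] = G_t/2 = -9
Gamma^s_ij = (G*[ij,s] - F*[ij,t])/(EG - F^2), Gamma^t_ij = (E*[ij,t] - F*[ij,s])/(EG - F^2)
Gamma_sss = 140/109, Gamma_sst = 139/327, Gamma_stt = 1139/218, Gamma_tss = -119/109, Gamma_tst = -1519/1308, Gamma_ttt = -247/109
d^2s/dtau^2 = -(Gamma_sss*(1/8)^2 + 2*Gamma_sst*(1/8)*(2) + Gamma_stt*(2)^2) = -110561/5232
d^2t/dtau^2 = -(Gamma_tss*(1/8)^2 + 2*Gamma_tst*(1/8)*(2) + Gamma_ttt*(2)^2) = 202205/20928

Answer: Gamma_sss = 140/109, Gamma_sst = 139/327, Gamma_stt = 1139/218, Gamma_tss = -119/109, Gamma_tst = -1519/1308, Gamma_ttt = -247/109; accelerations (d^2s/dtau^2, d^2t/dtau^2) = (-110561/5232, 202205/20928)


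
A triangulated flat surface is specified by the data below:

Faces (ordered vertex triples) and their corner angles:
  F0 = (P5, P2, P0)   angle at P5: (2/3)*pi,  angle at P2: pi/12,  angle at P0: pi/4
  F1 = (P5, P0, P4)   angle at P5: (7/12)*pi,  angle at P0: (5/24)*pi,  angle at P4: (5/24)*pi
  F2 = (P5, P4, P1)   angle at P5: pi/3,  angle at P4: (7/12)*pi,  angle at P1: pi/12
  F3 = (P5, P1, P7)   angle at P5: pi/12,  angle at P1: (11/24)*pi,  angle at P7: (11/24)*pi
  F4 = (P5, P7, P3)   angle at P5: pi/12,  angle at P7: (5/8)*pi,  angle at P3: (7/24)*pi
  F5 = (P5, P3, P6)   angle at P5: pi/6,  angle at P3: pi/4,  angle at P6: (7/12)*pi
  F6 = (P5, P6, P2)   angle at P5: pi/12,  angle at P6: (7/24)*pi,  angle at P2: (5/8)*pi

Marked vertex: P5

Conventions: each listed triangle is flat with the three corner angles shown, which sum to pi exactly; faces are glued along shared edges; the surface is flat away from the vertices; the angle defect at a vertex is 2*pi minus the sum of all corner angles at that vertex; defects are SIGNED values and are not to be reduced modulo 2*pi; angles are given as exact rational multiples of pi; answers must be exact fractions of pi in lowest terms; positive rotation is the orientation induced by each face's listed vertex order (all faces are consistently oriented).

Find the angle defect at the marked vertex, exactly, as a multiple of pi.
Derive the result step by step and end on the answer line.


Sum of corner angles at P5: 2*pi
defect = 2*pi - 2*pi

Answer: defect(P5) = 0


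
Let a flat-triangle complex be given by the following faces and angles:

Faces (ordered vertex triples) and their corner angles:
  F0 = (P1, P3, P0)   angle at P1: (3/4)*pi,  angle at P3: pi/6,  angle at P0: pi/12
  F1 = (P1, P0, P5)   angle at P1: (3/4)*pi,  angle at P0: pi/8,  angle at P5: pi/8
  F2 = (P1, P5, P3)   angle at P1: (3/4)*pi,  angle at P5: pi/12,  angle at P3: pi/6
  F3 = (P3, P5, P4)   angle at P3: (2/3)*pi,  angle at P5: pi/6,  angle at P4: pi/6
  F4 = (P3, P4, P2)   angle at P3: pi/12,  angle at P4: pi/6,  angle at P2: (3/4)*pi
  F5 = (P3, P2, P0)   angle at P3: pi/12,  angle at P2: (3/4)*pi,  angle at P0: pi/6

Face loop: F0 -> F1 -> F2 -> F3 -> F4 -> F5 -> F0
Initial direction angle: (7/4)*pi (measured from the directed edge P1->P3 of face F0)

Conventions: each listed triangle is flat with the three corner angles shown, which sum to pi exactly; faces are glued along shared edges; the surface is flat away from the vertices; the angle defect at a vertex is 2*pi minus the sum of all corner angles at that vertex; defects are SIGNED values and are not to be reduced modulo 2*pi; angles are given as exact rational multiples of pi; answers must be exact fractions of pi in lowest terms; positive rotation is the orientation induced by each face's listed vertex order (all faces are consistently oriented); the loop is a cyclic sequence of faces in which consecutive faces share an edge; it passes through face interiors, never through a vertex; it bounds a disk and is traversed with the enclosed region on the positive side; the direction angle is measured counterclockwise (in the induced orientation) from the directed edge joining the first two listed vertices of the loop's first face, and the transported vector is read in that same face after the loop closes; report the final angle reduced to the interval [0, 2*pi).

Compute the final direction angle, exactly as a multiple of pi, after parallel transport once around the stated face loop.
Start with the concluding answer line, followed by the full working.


Answer: final direction angle = pi/3

enclosed vertex P1: corner angles sum to (9/4)*pi, defect = 2*pi - (9/4)*pi = -pi/4
enclosed vertex P3: corner angles sum to (7/6)*pi, defect = 2*pi - (7/6)*pi = (5/6)*pi
holonomy = initial angle + sum of enclosed defects (mod 2*pi), positive in the induced orientation
final angle = (7/4)*pi + (7/12)*pi = pi/3 (mod 2*pi)


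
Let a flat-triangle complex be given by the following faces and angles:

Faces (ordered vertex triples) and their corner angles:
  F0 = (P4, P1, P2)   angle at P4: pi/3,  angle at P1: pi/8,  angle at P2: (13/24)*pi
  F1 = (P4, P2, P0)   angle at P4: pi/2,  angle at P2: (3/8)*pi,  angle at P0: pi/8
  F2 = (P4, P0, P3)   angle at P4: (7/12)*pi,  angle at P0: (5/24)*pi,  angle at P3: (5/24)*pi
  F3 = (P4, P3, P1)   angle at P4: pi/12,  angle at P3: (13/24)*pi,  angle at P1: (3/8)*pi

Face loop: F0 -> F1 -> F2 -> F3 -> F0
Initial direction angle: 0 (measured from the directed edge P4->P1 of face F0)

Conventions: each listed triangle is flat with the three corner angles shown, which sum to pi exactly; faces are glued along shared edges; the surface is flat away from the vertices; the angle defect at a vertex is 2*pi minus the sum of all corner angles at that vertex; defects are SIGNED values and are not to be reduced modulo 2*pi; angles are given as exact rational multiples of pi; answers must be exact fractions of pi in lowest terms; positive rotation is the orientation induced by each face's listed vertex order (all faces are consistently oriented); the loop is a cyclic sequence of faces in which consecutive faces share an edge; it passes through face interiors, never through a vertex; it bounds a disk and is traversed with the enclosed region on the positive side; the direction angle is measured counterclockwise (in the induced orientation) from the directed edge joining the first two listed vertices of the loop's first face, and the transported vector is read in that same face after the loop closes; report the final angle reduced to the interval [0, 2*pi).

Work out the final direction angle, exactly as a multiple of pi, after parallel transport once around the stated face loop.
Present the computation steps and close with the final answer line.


enclosed vertex P4: corner angles sum to (3/2)*pi, defect = 2*pi - (3/2)*pi = pi/2
by Gauss-Bonnet the loop rotates the vector by the enclosed defect sum (positive orientation, mod 2*pi)
final angle = 0 + pi/2 = pi/2 (mod 2*pi)

Answer: final direction angle = pi/2


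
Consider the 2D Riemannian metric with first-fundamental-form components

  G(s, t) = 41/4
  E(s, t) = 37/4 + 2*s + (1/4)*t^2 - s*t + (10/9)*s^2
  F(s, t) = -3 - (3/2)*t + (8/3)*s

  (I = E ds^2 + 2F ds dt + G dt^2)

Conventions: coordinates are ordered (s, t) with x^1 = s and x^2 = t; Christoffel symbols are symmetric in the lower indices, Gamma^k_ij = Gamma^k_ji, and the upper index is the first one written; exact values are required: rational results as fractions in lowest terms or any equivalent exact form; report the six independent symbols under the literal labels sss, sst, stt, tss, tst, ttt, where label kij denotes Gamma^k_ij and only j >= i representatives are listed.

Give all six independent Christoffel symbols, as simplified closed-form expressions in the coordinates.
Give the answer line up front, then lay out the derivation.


Answer: Gamma_sss = (-192*s^2 + 204*s*t + 832*s - 54*t^2 - 270*t + 2628)/(616*s^2 - 324*s*t + 5256*s + 45*t^2 - 1296*t + 12357), Gamma_sst = (-738*s + 369*t)/(616*s^2 - 324*s*t + 5256*s + 45*t^2 - 1296*t + 12357), Gamma_stt = -2214/(616*s^2 - 324*s*t + 5256*s + 45*t^2 - 1296*t + 12357), Gamma_tss = (80*s^3 - 112*s^2*t + 144*s^2 + 54*s*t^2 - 24*s*t + 1530*s - 9*t^3 - 12*t^2 - 333*t + 3984)/(616*s^2 - 324*s*t + 5256*s + 45*t^2 - 1296*t + 12357), Gamma_tst = (192*s^2 - 204*s*t - 216*s + 54*t^2 + 108*t)/(616*s^2 - 324*s*t + 5256*s + 45*t^2 - 1296*t + 12357), Gamma_ttt = (576*s - 324*t - 648)/(616*s^2 - 324*s*t + 5256*s + 45*t^2 - 1296*t + 12357)

E = 37/4 + 2*s + (1/4)*t^2 - s*t + (10/9)*s^2; F = -3 - (3/2)*t + (8/3)*s; G = 41/4
Gamma^k_ij = (1/2) g^{kl} (d_i g_jl + d_j g_il - d_l g_ij), with g^inv = (1/(EG-F^2)) [[G, -F], [-F, E]]
first partials: E_s = 2 - t + (20/9)*s, E_t = (1/2)*t - s, F_s = 8/3, F_t = -3/2, G_s = 0, G_t = 0
D = EG - F^2 = 1373/16 - 9*t + (73/2)*s + (5/16)*t^2 - (9/4)*s*t + (77/18)*s^2
expanded: Gamma^s_ss = (G E_s - 2F F_s + F E_t)/(2D), Gamma^s_st = (G E_t - F G_s)/(2D), Gamma^s_tt = (2G F_t - G G_s - F G_t)/(2D), Gamma^t_ss = (2E F_s - E E_t - F E_s)/(2D), Gamma^t_st = (E G_s - F E_t)/(2D), Gamma^t_tt = (E G_t - 2F F_t + F G_s)/(2D); substitute and cancel common factors


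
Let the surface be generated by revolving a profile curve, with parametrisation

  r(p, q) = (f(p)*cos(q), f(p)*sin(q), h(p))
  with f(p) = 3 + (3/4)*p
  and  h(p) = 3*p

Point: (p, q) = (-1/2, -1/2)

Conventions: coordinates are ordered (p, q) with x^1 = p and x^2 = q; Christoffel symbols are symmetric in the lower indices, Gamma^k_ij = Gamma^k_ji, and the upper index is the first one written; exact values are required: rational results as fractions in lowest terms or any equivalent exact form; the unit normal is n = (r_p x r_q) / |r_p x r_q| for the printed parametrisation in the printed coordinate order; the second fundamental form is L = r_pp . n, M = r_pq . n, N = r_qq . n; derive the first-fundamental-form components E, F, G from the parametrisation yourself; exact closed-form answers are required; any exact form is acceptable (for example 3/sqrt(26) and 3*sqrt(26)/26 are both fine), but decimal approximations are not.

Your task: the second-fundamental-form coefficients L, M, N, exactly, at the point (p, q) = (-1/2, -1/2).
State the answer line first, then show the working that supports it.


Answer: L = 0, M = 0, N = 21*sqrt(17)/34

f = 21/8, f' = 3/4, f'' = 0, h' = 3, h'' = 0
E = 153/16, F = 0, G = 441/64; answer radicand W^2 = 153/16
unnormalised second-form numerators: l = 0, m = 0, n = 63/8; L = l/sqrt(153/16), and similarly M = m/sqrt(W^2), N = n/sqrt(W^2)


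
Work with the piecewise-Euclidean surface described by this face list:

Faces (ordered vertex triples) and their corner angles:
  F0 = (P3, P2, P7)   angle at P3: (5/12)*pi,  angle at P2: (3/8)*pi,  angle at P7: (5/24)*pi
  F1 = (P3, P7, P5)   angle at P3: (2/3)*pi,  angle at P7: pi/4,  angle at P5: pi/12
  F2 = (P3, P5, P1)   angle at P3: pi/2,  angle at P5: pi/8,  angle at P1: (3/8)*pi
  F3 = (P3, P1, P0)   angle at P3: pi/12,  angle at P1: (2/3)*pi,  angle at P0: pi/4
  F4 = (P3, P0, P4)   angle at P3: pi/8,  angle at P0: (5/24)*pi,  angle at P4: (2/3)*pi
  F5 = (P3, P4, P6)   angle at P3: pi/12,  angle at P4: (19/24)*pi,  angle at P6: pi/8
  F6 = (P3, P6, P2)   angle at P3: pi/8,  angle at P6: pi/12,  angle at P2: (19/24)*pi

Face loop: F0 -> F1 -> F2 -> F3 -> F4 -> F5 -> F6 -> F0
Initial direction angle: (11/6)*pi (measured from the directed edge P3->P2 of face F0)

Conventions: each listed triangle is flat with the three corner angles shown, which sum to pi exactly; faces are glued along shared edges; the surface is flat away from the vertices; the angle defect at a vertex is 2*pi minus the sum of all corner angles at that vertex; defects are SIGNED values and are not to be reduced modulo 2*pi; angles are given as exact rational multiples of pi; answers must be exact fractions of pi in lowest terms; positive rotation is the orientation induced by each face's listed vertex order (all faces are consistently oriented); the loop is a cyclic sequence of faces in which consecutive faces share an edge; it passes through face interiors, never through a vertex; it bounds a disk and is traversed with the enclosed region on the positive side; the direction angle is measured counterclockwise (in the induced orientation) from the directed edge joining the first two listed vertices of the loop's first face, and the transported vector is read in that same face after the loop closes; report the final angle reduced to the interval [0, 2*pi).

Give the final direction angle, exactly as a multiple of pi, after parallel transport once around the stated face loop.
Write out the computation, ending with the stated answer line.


enclosed vertex P3: corner angles sum to 2*pi, defect = 2*pi - 2*pi = 0
summing the enclosed defects onto the initial angle, mod 2*pi in the induced orientation:
final angle = (11/6)*pi + 0 = (11/6)*pi (mod 2*pi)

Answer: final direction angle = (11/6)*pi


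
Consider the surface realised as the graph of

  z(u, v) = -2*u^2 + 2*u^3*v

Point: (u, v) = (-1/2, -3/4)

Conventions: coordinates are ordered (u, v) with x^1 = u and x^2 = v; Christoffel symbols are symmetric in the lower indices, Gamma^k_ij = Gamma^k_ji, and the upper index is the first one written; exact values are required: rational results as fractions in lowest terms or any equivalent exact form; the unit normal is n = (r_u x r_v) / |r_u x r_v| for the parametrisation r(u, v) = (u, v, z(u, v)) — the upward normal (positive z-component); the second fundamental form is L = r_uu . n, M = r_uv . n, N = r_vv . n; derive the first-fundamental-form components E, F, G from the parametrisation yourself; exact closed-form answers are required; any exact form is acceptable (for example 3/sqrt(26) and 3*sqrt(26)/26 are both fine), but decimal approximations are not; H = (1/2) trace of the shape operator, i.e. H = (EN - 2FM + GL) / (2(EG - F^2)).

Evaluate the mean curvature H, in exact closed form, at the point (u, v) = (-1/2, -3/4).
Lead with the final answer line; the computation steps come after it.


Answer: H = 304*sqrt(13)/4563

z_u = 7/8, z_v = -1/4, z_uu = 1/2, z_uv = 3/2, z_vv = 0
E = 113/64, F = -7/32, G = 17/16; answer radicand W^2 = 117/64
unnormalised second-form numerators: l = 1/2, m = 3/2, n = 0; L = l/sqrt(117/64), and similarly M = m/sqrt(W^2), N = n/sqrt(W^2)
H = (E*n - 2*F*m + G*l) / (2*(EG - F^2)*sqrt(W^2)); E*n - 2*F*m + G*l = 19/16, EG - F^2 = 117/64, so H = (38/117)/sqrt(117/64)


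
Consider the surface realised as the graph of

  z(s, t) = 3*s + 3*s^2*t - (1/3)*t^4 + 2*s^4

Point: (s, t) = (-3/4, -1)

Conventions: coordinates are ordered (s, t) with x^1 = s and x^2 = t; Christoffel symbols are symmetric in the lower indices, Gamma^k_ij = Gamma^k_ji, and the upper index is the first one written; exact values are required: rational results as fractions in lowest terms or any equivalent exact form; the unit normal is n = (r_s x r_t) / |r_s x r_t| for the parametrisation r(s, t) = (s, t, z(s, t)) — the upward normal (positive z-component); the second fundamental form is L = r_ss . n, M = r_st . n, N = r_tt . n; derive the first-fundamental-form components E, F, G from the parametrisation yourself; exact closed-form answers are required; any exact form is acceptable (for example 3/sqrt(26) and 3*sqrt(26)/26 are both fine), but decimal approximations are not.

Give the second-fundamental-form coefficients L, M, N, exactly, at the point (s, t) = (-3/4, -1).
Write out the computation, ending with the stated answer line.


z_s = 33/8, z_t = 145/48, z_ss = 15/2, z_st = -9/2, z_tt = -4
E = 1153/64, F = 1595/128, G = 23329/2304; answer radicand W^2 = 62533/2304
unnormalised second-form numerators: l = 15/2, m = -9/2, n = -4; L = l/sqrt(62533/2304), and similarly M = m/sqrt(W^2), N = n/sqrt(W^2)

Answer: L = 360*sqrt(62533)/62533, M = -216*sqrt(62533)/62533, N = -192*sqrt(62533)/62533


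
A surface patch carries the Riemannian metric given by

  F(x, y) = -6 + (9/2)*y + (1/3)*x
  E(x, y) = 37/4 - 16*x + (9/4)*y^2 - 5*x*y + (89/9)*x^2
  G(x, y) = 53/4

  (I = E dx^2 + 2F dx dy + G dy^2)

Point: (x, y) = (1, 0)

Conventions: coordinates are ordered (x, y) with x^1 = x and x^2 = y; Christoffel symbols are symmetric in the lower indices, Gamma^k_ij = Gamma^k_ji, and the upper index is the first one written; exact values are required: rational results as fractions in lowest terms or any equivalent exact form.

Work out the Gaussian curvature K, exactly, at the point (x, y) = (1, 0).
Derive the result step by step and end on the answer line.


E = 113/36, F = -17/3, G = 53/4, EG - F^2 = 455/48 at the point
E_x = 34/9, E_y = -5, F_x = 1/3, F_y = 9/2, G_x = 0, G_y = 0
E_yy = 9/2, F_xy = 0, G_xx = 0
Compute both Brioschi determinants and normalise by (EG - F^2)^2.
M1 = [[-E_yy/2 + F_xy - G_xx/2, E_x/2, F_x - E_y/2], [F_y - G_x/2, E, F], [G_y/2, F, G]] = [[-9/4, 17/9, 17/6], [9/2, 113/36, -17/3], [0, -17/3, 53/4]]; det M1 = -13197/64
M2 = [[0, E_y/2, G_x/2], [E_y/2, E, F], [G_x/2, F, G]] = [[0, -5/2, 0], [-5/2, 113/36, -17/3], [0, -17/3, 53/4]]; det M2 = -1325/16
det M1 - det M2 = -7897/64; K = -7897/64 / (455/48)^2 = -284292/207025

Answer: K = -284292/207025


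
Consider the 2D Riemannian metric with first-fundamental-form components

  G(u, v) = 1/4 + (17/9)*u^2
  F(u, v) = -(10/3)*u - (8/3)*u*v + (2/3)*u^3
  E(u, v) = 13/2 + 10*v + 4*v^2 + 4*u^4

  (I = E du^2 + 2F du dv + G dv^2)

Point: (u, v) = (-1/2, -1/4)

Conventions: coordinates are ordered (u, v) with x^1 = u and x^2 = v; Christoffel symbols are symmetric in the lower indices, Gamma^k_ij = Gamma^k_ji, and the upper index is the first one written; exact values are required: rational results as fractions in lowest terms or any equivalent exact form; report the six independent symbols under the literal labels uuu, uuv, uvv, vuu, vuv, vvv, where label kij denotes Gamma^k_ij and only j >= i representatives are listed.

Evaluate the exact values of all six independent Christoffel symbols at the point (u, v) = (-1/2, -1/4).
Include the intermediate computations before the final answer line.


E = 9/2, F = 5/4, G = 13/18 at the point
E_u = -2, E_v = 8, F_u = -13/6, F_v = 4/3, G_u = -17/9, G_v = 0
EG - F^2 = 27/16;  g^inv = (16/27) * [[13/18, -5/4], [-5/4, 9/2]]
first-kind symbols [ij,l] = (1/2)(d_i g_jl + d_j g_il - d_l g_ij): [uu,u] = E_u/2 = -1, [uu,v] = F_u - E_v/2 = -37/6, [uv,u] = E_v/2 = 4, [uv,v] = G_u/2 = -17/18, [vv,u] = F_v - G_u/2 = 41/18, [vv,v] = G_v/2 = 0
Gamma^u_ij = (G*[ij,u] - F*[ij,v])/(EG - F^2), Gamma^v_ij = (E*[ij,v] - F*[ij,u])/(EG - F^2)

Answer: Gamma_uuu = 1006/243, Gamma_uuv = 586/243, Gamma_uvv = 2132/2187, Gamma_vuu = -424/27, Gamma_vuv = -148/27, Gamma_vvv = -410/243


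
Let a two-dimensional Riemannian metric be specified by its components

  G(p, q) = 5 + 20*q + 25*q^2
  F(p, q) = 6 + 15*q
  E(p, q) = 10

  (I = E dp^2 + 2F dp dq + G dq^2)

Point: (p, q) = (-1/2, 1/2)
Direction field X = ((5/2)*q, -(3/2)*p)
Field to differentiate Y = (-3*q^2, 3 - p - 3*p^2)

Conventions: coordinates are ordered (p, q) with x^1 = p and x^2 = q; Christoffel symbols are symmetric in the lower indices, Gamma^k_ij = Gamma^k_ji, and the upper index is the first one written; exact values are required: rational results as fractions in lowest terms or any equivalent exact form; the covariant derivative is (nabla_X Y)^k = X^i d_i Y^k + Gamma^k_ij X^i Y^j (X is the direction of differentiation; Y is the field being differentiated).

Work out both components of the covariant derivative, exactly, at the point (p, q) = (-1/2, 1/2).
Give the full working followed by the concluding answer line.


E = 10, F = 27/2, G = 85/4 at the point
E_p = 0, E_q = 0, F_p = 0, F_q = 15, G_p = 0, G_q = 45
EG - F^2 = 121/4;  g^inv = (4/121) * [[85/4, -27/2], [-27/2, 10]]
first-kind symbols [ij,l] = (1/2)(d_i g_jl + d_j g_il - d_l g_ij): [pp,p] = E_p/2 = 0, [pp,q] = F_p - E_q/2 = 0, [pq,p] = E_q/2 = 0, [pq,q] = G_p/2 = 0, [qq,p] = F_q - G_p/2 = 15, [qq,q] = G_q/2 = 45/2
Gamma^p_ij = (G*[ij,p] - F*[ij,q])/(EG - F^2), Gamma^q_ij = (E*[ij,q] - F*[ij,p])/(EG - F^2)
Gamma_ppp = 0, Gamma_ppq = 0, Gamma_pqq = 60/121, Gamma_qpp = 0, Gamma_qpq = 0, Gamma_qqq = 90/121
X = (5/4, 3/4), Y = (-3/4, 11/4) at the point

Answer: (nabla_X Y)^p = -27/22, (nabla_X Y)^q = 355/88
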